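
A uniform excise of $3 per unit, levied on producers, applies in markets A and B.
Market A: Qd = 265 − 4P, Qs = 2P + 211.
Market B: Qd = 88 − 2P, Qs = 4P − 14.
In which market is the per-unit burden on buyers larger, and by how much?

Market A: pre-tax P* = $9, Q* = 229; post-tax Q = 225; per-unit burden on buyers = $1.
Market B: pre-tax P* = $17, Q* = 54; post-tax Q = 50; per-unit burden on buyers = $2.
Difference: $1 vs $2 → market B is larger by $1.

Market B, by $1.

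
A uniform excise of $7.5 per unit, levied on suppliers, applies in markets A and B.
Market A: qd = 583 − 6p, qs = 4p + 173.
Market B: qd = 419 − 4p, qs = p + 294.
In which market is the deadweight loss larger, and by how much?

Market A: pre-tax p* = $41, q* = 337; post-tax q = 319; deadweight loss = $67.5.
Market B: pre-tax p* = $25, q* = 319; post-tax q = 313; deadweight loss = $22.5.
Difference: $67.5 vs $22.5 → market A is larger by $45.

Market A, by $45.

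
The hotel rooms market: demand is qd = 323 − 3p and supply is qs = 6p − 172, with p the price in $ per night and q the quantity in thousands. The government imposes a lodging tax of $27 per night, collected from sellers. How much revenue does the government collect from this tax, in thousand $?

Without the tax, 323 − 3p = 6p − 172 gives 9p = 495, so p* = $55 and q* = 158.
With the tax collected from sellers, supply shifts: qs = 6(p − 27) − 172.
Solving gives q = 104 with consumers paying $73 and sellers receiving $46 (the $27 wedge).
Revenue = t · Q = 27 · 104 = $2808.

Tax revenue = $2808 thousand.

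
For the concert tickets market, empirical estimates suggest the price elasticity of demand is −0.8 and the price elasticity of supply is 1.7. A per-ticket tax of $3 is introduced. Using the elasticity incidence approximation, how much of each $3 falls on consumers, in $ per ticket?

Incidence ratio: consumers' share ≈ εs / (εs + |εd|) = 1.7 / (1.7 + 0.8) = 0.68.
So consumers bear ≈ 0.68 × $3 = $2.04; sellers bear $0.96.

Consumers bear ≈ $2.04 per ticket.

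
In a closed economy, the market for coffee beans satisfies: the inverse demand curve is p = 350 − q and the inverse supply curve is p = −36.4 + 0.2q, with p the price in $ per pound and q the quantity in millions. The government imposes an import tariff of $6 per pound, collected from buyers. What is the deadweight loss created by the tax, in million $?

Inverting to q(p) form: qd = 350 − p; qs = 5p + 182.
Without the tax, 350 − p = 5p + 182 gives 6p = 168, so p* = $28 and q* = 322.
With the tax collected from buyers, demand (in seller-price terms) shifts: qd = 350 − (p + 6).
Solving gives q = 317 with buyers paying $33 and producers receiving $27 (the $6 wedge).
Quantity falls by |ΔQ| = |322 − 317| = 5.
DWL = ½ · t · |ΔQ| = ½ · 6 · 5 = $15.

Deadweight loss = $15 million.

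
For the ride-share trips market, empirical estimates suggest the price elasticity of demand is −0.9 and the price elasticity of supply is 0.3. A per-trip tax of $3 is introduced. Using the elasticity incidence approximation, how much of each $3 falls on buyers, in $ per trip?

Incidence ratio: buyers' share ≈ εs / (εs + |εd|) = 0.3 / (0.3 + 0.9) = 0.25.
So buyers bear ≈ 0.25 × $3 = $0.75; suppliers bear $2.25.

Buyers bear ≈ $0.75 per trip.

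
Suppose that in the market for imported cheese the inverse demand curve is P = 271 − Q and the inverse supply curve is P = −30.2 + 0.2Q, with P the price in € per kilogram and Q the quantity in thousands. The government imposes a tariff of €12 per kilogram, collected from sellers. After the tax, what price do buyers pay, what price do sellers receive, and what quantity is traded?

Rewrite in direct form: Qd = 271 − P and Qs = 5P + 151.
Before the tax: set 271 − P = 5P + 151 → P* = €20, Q* = 251.
With the tax collected from sellers, supply shifts: Qs = 5(P − 12) + 151.
Solving gives Q = 241 with buyers paying €30 and sellers receiving €18 (the €12 wedge).
The less price-elastic side of the market bears the larger share of a per-unit tax.

Buyers pay €30; sellers receive €18; quantity = 241.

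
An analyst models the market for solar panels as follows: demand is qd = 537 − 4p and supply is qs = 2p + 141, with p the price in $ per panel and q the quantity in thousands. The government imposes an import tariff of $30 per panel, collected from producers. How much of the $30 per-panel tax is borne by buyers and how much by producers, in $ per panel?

Before the tax: set 537 − 4p = 2p + 141 → p* = $66, q* = 273.
With the tax collected from producers, supply shifts: qs = 2(p − 30) + 141.
Solving gives q = 233 with buyers paying $76 and producers receiving $46 (the $30 wedge).
Burden on buyers: $10; on producers: $20. (They sum to $30.)

Buyers bear $10 per panel; producers bear $20 per panel.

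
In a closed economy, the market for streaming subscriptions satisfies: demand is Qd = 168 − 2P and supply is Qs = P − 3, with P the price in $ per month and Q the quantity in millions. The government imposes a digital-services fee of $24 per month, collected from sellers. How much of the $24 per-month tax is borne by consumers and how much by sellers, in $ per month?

Before the tax: set 168 − 2P = P − 3 → P* = $57, Q* = 54.
With the tax collected from sellers, supply shifts: Qs = (P − 24) − 3.
Solving gives Q = 38 with consumers paying $65 and sellers receiving $41 (the $24 wedge).
Burden on consumers: $8; on sellers: $16. (They sum to $24.)

Consumers bear $8 per month; sellers bear $16 per month.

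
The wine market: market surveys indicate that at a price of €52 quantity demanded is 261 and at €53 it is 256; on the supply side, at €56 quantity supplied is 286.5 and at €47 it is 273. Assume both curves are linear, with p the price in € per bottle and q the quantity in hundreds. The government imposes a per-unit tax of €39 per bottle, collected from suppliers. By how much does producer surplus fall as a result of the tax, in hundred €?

Producer surplus falls by €7605 hundred.

Demand slope: (256 − 261)/(53 − 52) = -5, so qd = 521 − 5p.
Supply slope: (273 − 286.5)/(47 − 56) = 1.5, so qs = 1.5p + 202.5.
Before the tax: set 521 − 5p = 1.5p + 202.5 → p* = €49, q* = 276.
With the tax collected from suppliers, supply shifts: qs = 1.5(p − 39) + 202.5.
Solving gives q = 231 with buyers paying €58 and suppliers receiving €19 (the €39 wedge).
ΔPS is the trapezoid between Q = 231 and Q = 276 of height €30: ½ · (276 + 231) · 30 = €7605.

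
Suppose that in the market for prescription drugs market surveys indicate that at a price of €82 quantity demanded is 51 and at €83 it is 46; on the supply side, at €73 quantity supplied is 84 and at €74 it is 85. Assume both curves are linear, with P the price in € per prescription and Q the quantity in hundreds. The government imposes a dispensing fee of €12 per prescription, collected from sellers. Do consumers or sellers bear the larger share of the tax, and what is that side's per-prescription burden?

Sellers bear the larger share: €10 per prescription.

Demand slope: (46 − 51)/(83 − 82) = -5, so Qd = 461 − 5P.
Supply slope: (85 − 84)/(74 − 73) = 1, so Qs = P + 11.
Without the tax, 461 − 5P = P + 11 gives 6P = 450, so P* = €75 and Q* = 86.
With the tax collected from sellers, supply shifts: Qs = (P − 12) + 11.
Solving gives Q = 76 with consumers paying €77 and sellers receiving €65 (the €12 wedge).
Per-prescription burden: consumers €2, sellers €10.
Sellers take the larger share because supply is less price-elastic here (demand slope 5 vs supply slope 1).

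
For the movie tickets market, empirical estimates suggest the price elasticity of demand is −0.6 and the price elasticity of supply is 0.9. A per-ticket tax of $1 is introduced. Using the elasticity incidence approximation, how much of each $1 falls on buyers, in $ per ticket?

Incidence ratio: buyers' share ≈ εs / (εs + |εd|) = 0.9 / (0.9 + 0.6) = 0.6.
So buyers bear ≈ 0.6 × $1 = $0.6; suppliers bear $0.4.

Buyers bear ≈ $0.6 per ticket.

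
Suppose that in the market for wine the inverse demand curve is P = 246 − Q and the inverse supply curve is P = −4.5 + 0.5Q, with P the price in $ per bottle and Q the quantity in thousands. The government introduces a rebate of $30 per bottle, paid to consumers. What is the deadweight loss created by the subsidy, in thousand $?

Rewrite in direct form: Qd = 246 − P and Qs = 2P + 9.
Without the subsidy, 246 − P = 2P + 9 gives 3P = 237, so P* = $79 and Q* = 167.
With a per-unit subsidy paid to consumers, each effectively pays P − 30, so demand becomes Qd = 246 − (P − 30).
Solving gives Q = 187 with consumers paying $59 and sellers receiving $89 (the $30 wedge).
Quantity rises by |ΔQ| = |167 − 187| = 20.
DWL = ½ · t · |ΔQ| = ½ · 30 · 20 = $300.

Deadweight loss = $300 thousand.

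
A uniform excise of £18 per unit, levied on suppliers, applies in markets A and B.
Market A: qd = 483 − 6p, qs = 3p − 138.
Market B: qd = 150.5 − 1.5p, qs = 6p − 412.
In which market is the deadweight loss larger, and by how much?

Market A, by £129.6.

Market A: pre-tax p* = £69, q* = 69; post-tax q = 33; deadweight loss = £324.
Market B: pre-tax p* = £75, q* = 38; post-tax q = 16.4; deadweight loss = £194.4.
Difference: £324 vs £194.4 → market A is larger by £129.6.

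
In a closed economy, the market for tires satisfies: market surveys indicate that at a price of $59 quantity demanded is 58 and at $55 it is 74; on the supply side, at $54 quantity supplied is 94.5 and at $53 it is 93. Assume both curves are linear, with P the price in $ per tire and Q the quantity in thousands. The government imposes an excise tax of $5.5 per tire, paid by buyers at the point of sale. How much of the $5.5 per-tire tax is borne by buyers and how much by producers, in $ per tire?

Buyers bear $1.5 per tire; producers bear $4 per tire.

Demand slope: (74 − 58)/(55 − 59) = -4, so Qd = 294 − 4P.
Supply slope: (93 − 94.5)/(53 − 54) = 1.5, so Qs = 1.5P + 13.5.
Without the tax, 294 − 4P = 1.5P + 13.5 gives 5.5P = 280.5, so P* = $51 and Q* = 90.
With the tax collected from buyers, demand (in seller-price terms) shifts: Qd = 294 − 4(P + 5.5).
Solving gives Q = 84 with buyers paying $52.5 and producers receiving $47 (the $5.5 wedge).
Burden on buyers: $1.5; on producers: $4. (They sum to $5.5.)
The less price-elastic side of the market bears the larger share of a per-unit tax.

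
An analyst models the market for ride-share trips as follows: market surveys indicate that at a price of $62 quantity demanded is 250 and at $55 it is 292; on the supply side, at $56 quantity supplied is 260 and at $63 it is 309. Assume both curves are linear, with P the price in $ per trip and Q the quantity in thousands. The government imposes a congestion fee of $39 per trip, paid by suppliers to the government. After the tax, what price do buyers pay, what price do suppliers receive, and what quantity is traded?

Demand slope: (292 − 250)/(55 − 62) = -6, so Qd = 622 − 6P.
Supply slope: (309 − 260)/(63 − 56) = 7, so Qs = 7P − 132.
Without the tax, 622 − 6P = 7P − 132 gives 13P = 754, so P* = $58 and Q* = 274.
With the tax collected from suppliers, supply shifts: Qs = 7(P − 39) − 132.
Solving gives Q = 148 with buyers paying $79 and suppliers receiving $40 (the $39 wedge).
The less price-elastic side of the market bears the larger share of a per-unit tax.

Buyers pay $79; suppliers receive $40; quantity = 148.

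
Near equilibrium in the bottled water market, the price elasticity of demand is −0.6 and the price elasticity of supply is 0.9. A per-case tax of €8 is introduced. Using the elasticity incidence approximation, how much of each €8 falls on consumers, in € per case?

Incidence ratio: consumers' share ≈ εs / (εs + |εd|) = 0.9 / (0.9 + 0.6) = 0.6.
So consumers bear ≈ 0.6 × €8 = €4.8; producers bear €3.2.

Consumers bear ≈ €4.8 per case.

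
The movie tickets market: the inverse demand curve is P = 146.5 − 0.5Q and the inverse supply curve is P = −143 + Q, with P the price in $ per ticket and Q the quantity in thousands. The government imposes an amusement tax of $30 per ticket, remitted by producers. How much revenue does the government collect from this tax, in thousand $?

Tax revenue = $5190 thousand.

Rewrite in direct form: Qd = 293 − 2P and Qs = P + 143.
Without the tax, 293 − 2P = P + 143 gives 3P = 150, so P* = $50 and Q* = 193.
With the tax collected from producers, supply shifts: Qs = (P − 30) + 143.
New equilibrium: buyers pay $60, producers receive $30, Q = 173. (Wedge: Pb − Ps = 30.)
Revenue = t · Q = 30 · 173 = $5190.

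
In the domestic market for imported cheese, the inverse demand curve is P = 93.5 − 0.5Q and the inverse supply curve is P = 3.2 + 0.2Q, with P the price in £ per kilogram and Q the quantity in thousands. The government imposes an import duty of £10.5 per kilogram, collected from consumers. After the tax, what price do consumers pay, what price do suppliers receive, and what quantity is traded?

Consumers pay £36.5; suppliers receive £26; quantity = 114.

Rewrite in direct form: Qd = 187 − 2P and Qs = 5P − 16.
Without the tax, 187 − 2P = 5P − 16 gives 7P = 203, so P* = £29 and Q* = 129.
With the tax collected from consumers, demand (in seller-price terms) shifts: Qd = 187 − 2(P + 10.5).
Solving gives Q = 114 with consumers paying £36.5 and suppliers receiving £26 (the £10.5 wedge).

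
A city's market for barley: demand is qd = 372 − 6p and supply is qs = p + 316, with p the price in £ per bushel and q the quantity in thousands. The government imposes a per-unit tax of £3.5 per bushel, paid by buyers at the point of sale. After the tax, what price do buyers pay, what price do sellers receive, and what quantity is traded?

Buyers pay £8.5; sellers receive £5; quantity = 321.

Before the tax: set 372 − 6p = p + 316 → p* = £8, q* = 324.
With the tax collected from buyers, demand (in seller-price terms) shifts: qd = 372 − 6(p + 3.5).
Solving gives q = 321 with buyers paying £8.5 and sellers receiving £5 (the £3.5 wedge).
The less price-elastic side of the market bears the larger share of a per-unit tax.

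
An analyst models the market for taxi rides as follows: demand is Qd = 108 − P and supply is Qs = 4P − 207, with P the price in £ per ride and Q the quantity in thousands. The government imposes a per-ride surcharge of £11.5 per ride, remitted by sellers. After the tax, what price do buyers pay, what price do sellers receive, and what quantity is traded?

Buyers pay £72.2; sellers receive £60.7; quantity = 35.8.

Before the tax: set 108 − P = 4P − 207 → P* = £63, Q* = 45.
With the tax collected from sellers, supply shifts: Qs = 4(P − 11.5) − 207.
Solving gives Q = 35.8 with buyers paying £72.2 and sellers receiving £60.7 (the £11.5 wedge).
The less price-elastic side of the market bears the larger share of a per-unit tax.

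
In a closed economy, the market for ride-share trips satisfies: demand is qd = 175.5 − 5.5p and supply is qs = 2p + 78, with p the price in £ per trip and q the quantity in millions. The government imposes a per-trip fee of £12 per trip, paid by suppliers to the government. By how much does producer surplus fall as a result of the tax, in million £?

Producer surplus falls by £837.76 million.

Before the tax: set 175.5 − 5.5p = 2p + 78 → p* = £13, q* = 104.
With the tax collected from suppliers, supply shifts: qs = 2(p − 12) + 78.
New equilibrium: buyers pay £16.2, suppliers receive £4.2, q = 86.4. (Wedge: pb − ps = 12.)
ΔPS is the trapezoid between Q = 86.4 and Q = 104 of height £8.8: ½ · (104 + 86.4) · 8.8 = £837.76.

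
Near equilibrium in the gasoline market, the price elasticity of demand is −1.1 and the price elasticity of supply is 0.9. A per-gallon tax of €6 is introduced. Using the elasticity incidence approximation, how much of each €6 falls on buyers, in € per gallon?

Incidence ratio: buyers' share ≈ εs / (εs + |εd|) = 0.9 / (0.9 + 1.1) = 0.45.
So buyers bear ≈ 0.45 × €6 = €2.7; producers bear €3.3.

Buyers bear ≈ €2.7 per gallon.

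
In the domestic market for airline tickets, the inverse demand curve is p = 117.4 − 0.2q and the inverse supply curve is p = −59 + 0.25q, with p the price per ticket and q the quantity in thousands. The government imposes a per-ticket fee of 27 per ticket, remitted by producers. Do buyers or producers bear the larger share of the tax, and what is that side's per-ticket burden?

Producers bear the larger share: 15 per ticket.

Inverting to q(p) form: qd = 587 − 5p; qs = 4p + 236.
Without the tax, 587 − 5p = 4p + 236 gives 9p = 351, so p* = 39 and q* = 392.
With the tax collected from producers, supply shifts: qs = 4(p − 27) + 236.
New equilibrium: buyers pay 51, producers receive 24, q = 332. (Wedge: pb − ps = 27.)
Per-ticket burden: buyers 12, producers 15.
Producers take the larger share because supply is less price-elastic here (demand slope 5 vs supply slope 4).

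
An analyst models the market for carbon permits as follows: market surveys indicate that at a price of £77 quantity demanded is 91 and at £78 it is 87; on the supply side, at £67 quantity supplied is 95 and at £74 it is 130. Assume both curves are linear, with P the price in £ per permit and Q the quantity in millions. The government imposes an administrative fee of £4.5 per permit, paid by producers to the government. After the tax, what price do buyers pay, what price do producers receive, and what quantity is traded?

Demand slope: (87 − 91)/(78 − 77) = -4, so Qd = 399 − 4P.
Supply slope: (130 − 95)/(74 − 67) = 5, so Qs = 5P − 240.
Before the tax: set 399 − 4P = 5P − 240 → P* = £71, Q* = 115.
With the tax collected from producers, supply shifts: Qs = 5(P − 4.5) − 240.
New equilibrium: buyers pay £73.5, producers receive £69, Q = 105. (Wedge: Pb − Ps = 4.5.)
The less price-elastic side of the market bears the larger share of a per-unit tax.

Buyers pay £73.5; producers receive £69; quantity = 105.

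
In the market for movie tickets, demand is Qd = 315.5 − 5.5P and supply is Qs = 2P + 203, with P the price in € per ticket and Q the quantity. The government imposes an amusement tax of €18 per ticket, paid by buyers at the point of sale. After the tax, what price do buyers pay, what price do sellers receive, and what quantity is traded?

Before the tax: set 315.5 − 5.5P = 2P + 203 → P* = €15, Q* = 233.
With the tax collected from buyers, demand (in seller-price terms) shifts: Qd = 315.5 − 5.5(P + 18).
New equilibrium: buyers pay €19.8, sellers receive €1.8, Q = 206.6. (Wedge: Pb − Ps = 18.)

Buyers pay €19.8; sellers receive €1.8; quantity = 206.6.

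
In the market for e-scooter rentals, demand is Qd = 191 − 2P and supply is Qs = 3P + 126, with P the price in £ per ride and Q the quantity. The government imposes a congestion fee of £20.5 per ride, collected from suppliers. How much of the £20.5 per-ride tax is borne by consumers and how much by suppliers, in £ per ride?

Consumers bear £12.3 per ride; suppliers bear £8.2 per ride.

Before the tax: set 191 − 2P = 3P + 126 → P* = £13, Q* = 165.
With the tax collected from suppliers, supply shifts: Qs = 3(P − 20.5) + 126.
New equilibrium: consumers pay £25.3, suppliers receive £4.8, Q = 140.4. (Wedge: Pb − Ps = 20.5.)
Burden on consumers: £12.3; on suppliers: £8.2. (They sum to £20.5.)
The less price-elastic side of the market bears the larger share of a per-unit tax.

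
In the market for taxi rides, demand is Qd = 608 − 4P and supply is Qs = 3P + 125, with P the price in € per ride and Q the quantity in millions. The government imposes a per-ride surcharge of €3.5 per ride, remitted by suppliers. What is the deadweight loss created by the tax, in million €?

Deadweight loss = €10.5 million.

Before the tax: set 608 − 4P = 3P + 125 → P* = €69, Q* = 332.
With the tax collected from suppliers, supply shifts: Qs = 3(P − 3.5) + 125.
New equilibrium: buyers pay €70.5, suppliers receive €67, Q = 326. (Wedge: Pb − Ps = 3.5.)
Quantity falls by |ΔQ| = |332 − 326| = 6.
DWL = ½ · t · |ΔQ| = ½ · 3.5 · 6 = €10.5.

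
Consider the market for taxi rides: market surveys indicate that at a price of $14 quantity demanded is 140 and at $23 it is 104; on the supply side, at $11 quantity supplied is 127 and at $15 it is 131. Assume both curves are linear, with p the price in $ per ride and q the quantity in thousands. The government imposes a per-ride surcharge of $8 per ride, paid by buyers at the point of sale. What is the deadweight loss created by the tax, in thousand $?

Deadweight loss = $25.6 thousand.

Demand slope: (104 − 140)/(23 − 14) = -4, so qd = 196 − 4p.
Supply slope: (131 − 127)/(15 − 11) = 1, so qs = p + 116.
Before the tax: set 196 − 4p = p + 116 → p* = $16, q* = 132.
With the tax collected from buyers, demand (in seller-price terms) shifts: qd = 196 − 4(p + 8).
Solving gives q = 125.6 with buyers paying $17.6 and suppliers receiving $9.6 (the $8 wedge).
Quantity falls by |ΔQ| = |132 − 125.6| = 6.4.
DWL = ½ · t · |ΔQ| = ½ · 8 · 6.4 = $25.6.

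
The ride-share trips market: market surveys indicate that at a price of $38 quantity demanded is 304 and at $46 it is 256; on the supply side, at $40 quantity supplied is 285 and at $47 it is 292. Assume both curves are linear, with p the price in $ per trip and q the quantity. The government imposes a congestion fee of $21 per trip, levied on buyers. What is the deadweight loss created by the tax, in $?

Demand slope: (256 − 304)/(46 − 38) = -6, so qd = 532 − 6p.
Supply slope: (292 − 285)/(47 − 40) = 1, so qs = p + 245.
Without the tax, 532 − 6p = p + 245 gives 7p = 287, so p* = $41 and q* = 286.
With the tax collected from buyers, demand (in seller-price terms) shifts: qd = 532 − 6(p + 21).
Solving gives q = 268 with buyers paying $44 and suppliers receiving $23 (the $21 wedge).
Quantity falls by |ΔQ| = |286 − 268| = 18.
DWL = ½ · t · |ΔQ| = ½ · 21 · 18 = $189.

Deadweight loss = $189.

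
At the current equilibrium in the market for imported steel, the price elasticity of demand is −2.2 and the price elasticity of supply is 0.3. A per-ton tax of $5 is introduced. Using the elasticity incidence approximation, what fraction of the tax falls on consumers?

Incidence ratio: consumers' share ≈ εs / (εs + |εd|) = 0.3 / (0.3 + 2.2) = 0.12.
Supply is the less elastic side, so consumers bear the smaller share.

Consumers' share ≈ 0.12.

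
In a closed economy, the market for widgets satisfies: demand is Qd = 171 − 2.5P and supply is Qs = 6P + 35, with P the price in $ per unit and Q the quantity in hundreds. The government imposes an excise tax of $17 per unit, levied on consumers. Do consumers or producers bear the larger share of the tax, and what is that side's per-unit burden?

Consumers bear the larger share: $12 per unit.

Without the tax, 171 − 2.5P = 6P + 35 gives 8.5P = 136, so P* = $16 and Q* = 131.
With the tax collected from consumers, demand (in seller-price terms) shifts: Qd = 171 − 2.5(P + 17).
Solving gives Q = 101 with consumers paying $28 and producers receiving $11 (the $17 wedge).
Per-unit burden: consumers $12, producers $5.
Consumers take the larger share because demand is less price-elastic here (demand slope 2.5 vs supply slope 6).
The less price-elastic side of the market bears the larger share of a per-unit tax.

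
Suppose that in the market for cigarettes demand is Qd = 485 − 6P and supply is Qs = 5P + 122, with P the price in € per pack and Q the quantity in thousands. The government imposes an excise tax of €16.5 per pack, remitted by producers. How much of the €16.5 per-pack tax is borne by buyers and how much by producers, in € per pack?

Buyers bear €7.5 per pack; producers bear €9 per pack.

Without the tax, 485 − 6P = 5P + 122 gives 11P = 363, so P* = €33 and Q* = 287.
With the tax collected from producers, supply shifts: Qs = 5(P − 16.5) + 122.
Solving gives Q = 242 with buyers paying €40.5 and producers receiving €24 (the €16.5 wedge).
Burden on buyers: €7.5; on producers: €9. (They sum to €16.5.)
The less price-elastic side of the market bears the larger share of a per-unit tax.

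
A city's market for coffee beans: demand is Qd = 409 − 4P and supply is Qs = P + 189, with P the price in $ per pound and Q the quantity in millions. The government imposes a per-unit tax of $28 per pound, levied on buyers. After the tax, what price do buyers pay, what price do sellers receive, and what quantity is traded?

Buyers pay $49.6; sellers receive $21.6; quantity = 210.6.

Without the tax, 409 − 4P = P + 189 gives 5P = 220, so P* = $44 and Q* = 233.
With the tax collected from buyers, demand (in seller-price terms) shifts: Qd = 409 − 4(P + 28).
New equilibrium: buyers pay $49.6, sellers receive $21.6, Q = 210.6. (Wedge: Pb − Ps = 28.)
The less price-elastic side of the market bears the larger share of a per-unit tax.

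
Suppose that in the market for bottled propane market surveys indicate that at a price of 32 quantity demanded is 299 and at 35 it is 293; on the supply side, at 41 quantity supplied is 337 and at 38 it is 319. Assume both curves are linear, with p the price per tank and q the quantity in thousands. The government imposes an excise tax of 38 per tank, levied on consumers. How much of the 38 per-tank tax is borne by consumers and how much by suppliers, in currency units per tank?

Consumers bear 28.5 per tank; suppliers bear 9.5 per tank.

Demand slope: (293 − 299)/(35 − 32) = -2, so qd = 363 − 2p.
Supply slope: (319 − 337)/(38 − 41) = 6, so qs = 6p + 91.
Before the tax: set 363 − 2p = 6p + 91 → p* = 34, q* = 295.
With the tax collected from consumers, demand (in seller-price terms) shifts: qd = 363 − 2(p + 38).
Solving gives q = 238 with consumers paying 62.5 and suppliers receiving 24.5 (the 38 wedge).
Burden on consumers: 28.5; on suppliers: 9.5. (They sum to 38.)
The less price-elastic side of the market bears the larger share of a per-unit tax.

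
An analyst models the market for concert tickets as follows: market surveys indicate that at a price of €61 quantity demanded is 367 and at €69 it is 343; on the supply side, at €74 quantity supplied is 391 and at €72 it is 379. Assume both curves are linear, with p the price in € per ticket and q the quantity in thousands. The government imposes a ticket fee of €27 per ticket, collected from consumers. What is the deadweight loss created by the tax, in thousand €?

Demand slope: (343 − 367)/(69 − 61) = -3, so qd = 550 − 3p.
Supply slope: (379 − 391)/(72 − 74) = 6, so qs = 6p − 53.
Without the tax, 550 − 3p = 6p − 53 gives 9p = 603, so p* = €67 and q* = 349.
With the tax collected from consumers, demand (in seller-price terms) shifts: qd = 550 − 3(p + 27).
New equilibrium: consumers pay €85, suppliers receive €58, q = 295. (Wedge: pb − ps = 27.)
Quantity falls by |ΔQ| = |349 − 295| = 54.
DWL = ½ · t · |ΔQ| = ½ · 27 · 54 = €729.

Deadweight loss = €729 thousand.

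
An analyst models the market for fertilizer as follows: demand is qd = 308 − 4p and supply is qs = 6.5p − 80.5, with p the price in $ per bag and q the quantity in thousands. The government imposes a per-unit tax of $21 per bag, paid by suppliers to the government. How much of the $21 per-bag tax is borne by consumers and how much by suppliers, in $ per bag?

Before the tax: set 308 − 4p = 6.5p − 80.5 → p* = $37, q* = 160.
With the tax collected from suppliers, supply shifts: qs = 6.5(p − 21) − 80.5.
Solving gives q = 108 with consumers paying $50 and suppliers receiving $29 (the $21 wedge).
Burden on consumers: $13; on suppliers: $8. (They sum to $21.)

Consumers bear $13 per bag; suppliers bear $8 per bag.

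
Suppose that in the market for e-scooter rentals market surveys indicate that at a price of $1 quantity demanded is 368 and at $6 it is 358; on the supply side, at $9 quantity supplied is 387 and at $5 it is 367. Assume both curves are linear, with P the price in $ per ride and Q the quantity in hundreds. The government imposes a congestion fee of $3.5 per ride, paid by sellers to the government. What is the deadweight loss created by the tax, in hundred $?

Deadweight loss = $8.75 hundred.

Demand slope: (358 − 368)/(6 − 1) = -2, so Qd = 370 − 2P.
Supply slope: (367 − 387)/(5 − 9) = 5, so Qs = 5P + 342.
Without the tax, 370 − 2P = 5P + 342 gives 7P = 28, so P* = $4 and Q* = 362.
With the tax collected from sellers, supply shifts: Qs = 5(P − 3.5) + 342.
New equilibrium: consumers pay $6.5, sellers receive $3, Q = 357. (Wedge: Pb − Ps = 3.5.)
Quantity falls by |ΔQ| = |362 − 357| = 5.
DWL = ½ · t · |ΔQ| = ½ · 3.5 · 5 = $8.75.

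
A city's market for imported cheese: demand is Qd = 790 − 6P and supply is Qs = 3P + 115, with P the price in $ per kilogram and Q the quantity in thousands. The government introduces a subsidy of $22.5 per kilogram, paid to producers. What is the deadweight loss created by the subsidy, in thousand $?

Deadweight loss = $506.25 thousand.

Before the subsidy: set 790 − 6P = 3P + 115 → P* = $75, Q* = 340.
With a per-unit subsidy paid to producers, each receives P + 22.5 per unit sold, so supply becomes Qs = 3(P + 22.5) + 115.
New equilibrium: buyers pay $67.5, producers receive $90, Q = 385. (Wedge: Pb − Ps = −22.5.)
Quantity rises by |ΔQ| = |340 − 385| = 45.
DWL = ½ · t · |ΔQ| = ½ · 22.5 · 45 = $506.25.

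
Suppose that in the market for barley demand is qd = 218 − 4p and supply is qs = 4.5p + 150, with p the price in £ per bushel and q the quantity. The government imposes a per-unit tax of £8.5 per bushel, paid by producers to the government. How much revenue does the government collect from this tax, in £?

Before the tax: set 218 − 4p = 4.5p + 150 → p* = £8, q* = 186.
With the tax collected from producers, supply shifts: qs = 4.5(p − 8.5) + 150.
New equilibrium: buyers pay £12.5, producers receive £4, q = 168. (Wedge: pb − ps = 8.5.)
Revenue = t · Q = 8.5 · 168 = £1428.

Tax revenue = £1428.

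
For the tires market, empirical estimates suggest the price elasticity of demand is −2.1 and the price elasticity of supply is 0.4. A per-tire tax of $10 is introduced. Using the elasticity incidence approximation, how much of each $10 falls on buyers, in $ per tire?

Incidence ratio: buyers' share ≈ εs / (εs + |εd|) = 0.4 / (0.4 + 2.1) = 0.16.
So buyers bear ≈ 0.16 × $10 = $1.6; sellers bear $8.4.

Buyers bear ≈ $1.6 per tire.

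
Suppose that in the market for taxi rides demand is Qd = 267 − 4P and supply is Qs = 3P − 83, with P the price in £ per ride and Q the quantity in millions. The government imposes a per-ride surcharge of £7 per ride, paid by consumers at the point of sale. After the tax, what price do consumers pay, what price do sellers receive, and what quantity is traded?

Before the tax: set 267 − 4P = 3P − 83 → P* = £50, Q* = 67.
With the tax collected from consumers, demand (in seller-price terms) shifts: Qd = 267 − 4(P + 7).
New equilibrium: consumers pay £53, sellers receive £46, Q = 55. (Wedge: Pb − Ps = 7.)
The less price-elastic side of the market bears the larger share of a per-unit tax.

Consumers pay £53; sellers receive £46; quantity = 55.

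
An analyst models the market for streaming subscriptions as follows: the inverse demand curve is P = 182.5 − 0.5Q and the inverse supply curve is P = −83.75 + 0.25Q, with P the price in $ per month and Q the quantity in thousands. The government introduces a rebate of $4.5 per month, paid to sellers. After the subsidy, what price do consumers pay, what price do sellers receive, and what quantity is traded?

Consumers pay $2; sellers receive $6.5; quantity = 361.

Rewrite in direct form: Qd = 365 − 2P and Qs = 4P + 335.
Without the subsidy, 365 − 2P = 4P + 335 gives 6P = 30, so P* = $5 and Q* = 355.
With a per-unit subsidy paid to sellers, each receives P + 4.5 per unit sold, so supply becomes Qs = 4(P + 4.5) + 335.
New equilibrium: consumers pay $2, sellers receive $6.5, Q = 361. (Wedge: Pb − Ps = −4.5.)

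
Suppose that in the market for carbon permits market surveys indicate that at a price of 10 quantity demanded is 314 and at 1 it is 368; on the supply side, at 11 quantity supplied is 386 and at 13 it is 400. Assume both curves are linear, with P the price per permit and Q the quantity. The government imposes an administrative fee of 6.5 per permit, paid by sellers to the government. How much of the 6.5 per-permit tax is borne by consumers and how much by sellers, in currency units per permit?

Consumers bear 3.5 per permit; sellers bear 3 per permit.

Demand slope: (368 − 314)/(1 − 10) = -6, so Qd = 374 − 6P.
Supply slope: (400 − 386)/(13 − 11) = 7, so Qs = 7P + 309.
Without the tax, 374 − 6P = 7P + 309 gives 13P = 65, so P* = 5 and Q* = 344.
With the tax collected from sellers, supply shifts: Qs = 7(P − 6.5) + 309.
Solving gives Q = 323 with consumers paying 8.5 and sellers receiving 2 (the 6.5 wedge).
Burden on consumers: 3.5; on sellers: 3. (They sum to 6.5.)
The less price-elastic side of the market bears the larger share of a per-unit tax.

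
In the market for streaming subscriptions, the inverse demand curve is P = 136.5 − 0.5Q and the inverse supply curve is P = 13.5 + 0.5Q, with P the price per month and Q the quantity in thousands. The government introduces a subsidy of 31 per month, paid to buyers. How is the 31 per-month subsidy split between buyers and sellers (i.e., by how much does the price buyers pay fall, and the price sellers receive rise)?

Buyers gain 15.5 per month; sellers gain 15.5 per month.

Inverting to Q(P) form: Qd = 273 − 2P; Qs = 2P − 27.
Without the subsidy, 273 − 2P = 2P − 27 gives 4P = 300, so P* = 75 and Q* = 123.
With a per-unit subsidy paid to buyers, each effectively pays P − 31, so demand becomes Qd = 273 − 2(P − 31).
New equilibrium: buyers pay 59.5, sellers receive 90.5, Q = 154. (Wedge: Pb − Ps = −31.)
Gain to buyers: 15.5; to sellers: 15.5. (They sum to 31.)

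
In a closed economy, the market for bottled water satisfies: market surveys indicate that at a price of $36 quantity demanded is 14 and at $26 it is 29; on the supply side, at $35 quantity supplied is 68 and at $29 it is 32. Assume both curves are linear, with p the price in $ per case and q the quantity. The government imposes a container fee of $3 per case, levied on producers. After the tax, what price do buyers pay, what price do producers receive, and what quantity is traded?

Demand slope: (29 − 14)/(26 − 36) = -1.5, so qd = 68 − 1.5p.
Supply slope: (32 − 68)/(29 − 35) = 6, so qs = 6p − 142.
Without the tax, 68 − 1.5p = 6p − 142 gives 7.5p = 210, so p* = $28 and q* = 26.
With the tax collected from producers, supply shifts: qs = 6(p − 3) − 142.
Solving gives q = 22.4 with buyers paying $30.4 and producers receiving $27.4 (the $3 wedge).
The less price-elastic side of the market bears the larger share of a per-unit tax.

Buyers pay $30.4; producers receive $27.4; quantity = 22.4.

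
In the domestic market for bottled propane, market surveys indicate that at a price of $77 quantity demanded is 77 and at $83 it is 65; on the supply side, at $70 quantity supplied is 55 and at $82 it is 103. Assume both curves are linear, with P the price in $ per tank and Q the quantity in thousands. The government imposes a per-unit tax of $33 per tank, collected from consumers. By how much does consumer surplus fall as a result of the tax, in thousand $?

Consumer surplus falls by $1254 thousand.

Demand slope: (65 − 77)/(83 − 77) = -2, so Qd = 231 − 2P.
Supply slope: (103 − 55)/(82 − 70) = 4, so Qs = 4P − 225.
Without the tax, 231 − 2P = 4P − 225 gives 6P = 456, so P* = $76 and Q* = 79.
With the tax collected from consumers, demand (in seller-price terms) shifts: Qd = 231 − 2(P + 33).
Solving gives Q = 35 with consumers paying $98 and sellers receiving $65 (the $33 wedge).
ΔCS is the trapezoid between Q = 35 and Q = 79 of height $22: ½ · (79 + 35) · 22 = $1254.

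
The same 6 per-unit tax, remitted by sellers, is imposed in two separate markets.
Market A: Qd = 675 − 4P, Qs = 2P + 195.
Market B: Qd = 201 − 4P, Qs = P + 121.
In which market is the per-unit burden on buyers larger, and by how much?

Market A, by 0.8.

Market A: pre-tax P* = 80, Q* = 355; post-tax Q = 347; per-unit burden on buyers = 2.
Market B: pre-tax P* = 16, Q* = 137; post-tax Q = 132.2; per-unit burden on buyers = 1.2.
Difference: 2 vs 1.2 → market A is larger by 0.8.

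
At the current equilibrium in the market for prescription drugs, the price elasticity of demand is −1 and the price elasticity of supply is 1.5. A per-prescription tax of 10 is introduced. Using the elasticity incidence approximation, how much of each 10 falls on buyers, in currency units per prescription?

Buyers bear ≈ 6 per prescription.

Incidence ratio: buyers' share ≈ εs / (εs + |εd|) = 1.5 / (1.5 + 1) = 0.6.
So buyers bear ≈ 0.6 × 10 = 6; sellers bear 4.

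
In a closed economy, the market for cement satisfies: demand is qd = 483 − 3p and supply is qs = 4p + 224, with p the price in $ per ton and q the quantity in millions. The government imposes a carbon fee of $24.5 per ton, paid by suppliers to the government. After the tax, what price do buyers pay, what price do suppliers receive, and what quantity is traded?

Buyers pay $51; suppliers receive $26.5; quantity = 330.

Before the tax: set 483 − 3p = 4p + 224 → p* = $37, q* = 372.
With the tax collected from suppliers, supply shifts: qs = 4(p − 24.5) + 224.
Solving gives q = 330 with buyers paying $51 and suppliers receiving $26.5 (the $24.5 wedge).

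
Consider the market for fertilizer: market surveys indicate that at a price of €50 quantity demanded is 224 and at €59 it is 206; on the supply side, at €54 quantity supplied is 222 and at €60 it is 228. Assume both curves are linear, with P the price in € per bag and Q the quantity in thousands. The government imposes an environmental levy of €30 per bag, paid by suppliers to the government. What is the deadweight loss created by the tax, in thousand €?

Deadweight loss = €300 thousand.

Demand slope: (206 − 224)/(59 − 50) = -2, so Qd = 324 − 2P.
Supply slope: (228 − 222)/(60 − 54) = 1, so Qs = P + 168.
Before the tax: set 324 − 2P = P + 168 → P* = €52, Q* = 220.
With the tax collected from suppliers, supply shifts: Qs = (P − 30) + 168.
New equilibrium: buyers pay €62, suppliers receive €32, Q = 200. (Wedge: Pb − Ps = 30.)
Quantity falls by |ΔQ| = |220 − 200| = 20.
DWL = ½ · t · |ΔQ| = ½ · 30 · 20 = €300.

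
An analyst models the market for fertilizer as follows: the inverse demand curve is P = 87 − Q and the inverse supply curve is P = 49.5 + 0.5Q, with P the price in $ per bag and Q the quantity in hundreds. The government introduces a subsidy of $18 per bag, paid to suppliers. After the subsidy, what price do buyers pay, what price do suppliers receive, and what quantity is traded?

Buyers pay $50; suppliers receive $68; quantity = 37.

Inverting to Q(P) form: Qd = 87 − P; Qs = 2P − 99.
Without the subsidy, 87 − P = 2P − 99 gives 3P = 186, so P* = $62 and Q* = 25.
With a per-unit subsidy paid to suppliers, each receives P + 18 per unit sold, so supply becomes Qs = 2(P + 18) − 99.
Solving gives Q = 37 with buyers paying $50 and suppliers receiving $68 (the $18 wedge).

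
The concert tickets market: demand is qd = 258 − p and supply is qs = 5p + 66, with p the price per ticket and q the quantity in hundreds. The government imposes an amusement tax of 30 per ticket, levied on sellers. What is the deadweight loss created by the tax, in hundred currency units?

Deadweight loss = 375 hundred.

Without the tax, 258 − p = 5p + 66 gives 6p = 192, so p* = 32 and q* = 226.
With the tax collected from sellers, supply shifts: qs = 5(p − 30) + 66.
New equilibrium: consumers pay 57, sellers receive 27, q = 201. (Wedge: pb − ps = 30.)
Quantity falls by |ΔQ| = |226 − 201| = 25.
DWL = ½ · t · |ΔQ| = ½ · 30 · 25 = 375.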